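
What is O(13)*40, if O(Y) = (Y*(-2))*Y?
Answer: -13520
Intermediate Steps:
O(Y) = -2*Y**2 (O(Y) = (-2*Y)*Y = -2*Y**2)
O(13)*40 = -2*13**2*40 = -2*169*40 = -338*40 = -13520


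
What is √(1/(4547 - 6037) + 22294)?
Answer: √49494907910/1490 ≈ 149.31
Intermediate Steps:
√(1/(4547 - 6037) + 22294) = √(1/(-1490) + 22294) = √(-1/1490 + 22294) = √(33218059/1490) = √49494907910/1490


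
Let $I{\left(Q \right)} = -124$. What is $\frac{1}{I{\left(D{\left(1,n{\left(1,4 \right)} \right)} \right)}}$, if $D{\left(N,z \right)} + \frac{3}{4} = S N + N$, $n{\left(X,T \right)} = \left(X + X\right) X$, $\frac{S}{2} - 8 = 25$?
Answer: $- \frac{1}{124} \approx -0.0080645$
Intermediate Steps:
$S = 66$ ($S = 16 + 2 \cdot 25 = 16 + 50 = 66$)
$n{\left(X,T \right)} = 2 X^{2}$ ($n{\left(X,T \right)} = 2 X X = 2 X^{2}$)
$D{\left(N,z \right)} = - \frac{3}{4} + 67 N$ ($D{\left(N,z \right)} = - \frac{3}{4} + \left(66 N + N\right) = - \frac{3}{4} + 67 N$)
$\frac{1}{I{\left(D{\left(1,n{\left(1,4 \right)} \right)} \right)}} = \frac{1}{-124} = - \frac{1}{124}$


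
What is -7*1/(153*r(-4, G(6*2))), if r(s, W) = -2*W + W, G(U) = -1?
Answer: -7/153 ≈ -0.045752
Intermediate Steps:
r(s, W) = -W
-7*1/(153*r(-4, G(6*2))) = -7/((9*17)*(-1*(-1))) = -7/(153*1) = -7/153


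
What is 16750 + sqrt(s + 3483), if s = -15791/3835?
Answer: 16750 + sqrt(51164706190)/3835 ≈ 16809.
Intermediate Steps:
s = -15791/3835 (s = -15791*1/3835 = -15791/3835 ≈ -4.1176)
16750 + sqrt(s + 3483) = 16750 + sqrt(-15791/3835 + 3483) = 16750 + sqrt(13341514/3835) = 16750 + sqrt(51164706190)/3835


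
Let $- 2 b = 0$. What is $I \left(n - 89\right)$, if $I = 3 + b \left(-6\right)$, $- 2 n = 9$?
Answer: $- \frac{561}{2} \approx -280.5$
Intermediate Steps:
$n = - \frac{9}{2}$ ($n = \left(- \frac{1}{2}\right) 9 = - \frac{9}{2} \approx -4.5$)
$b = 0$ ($b = \left(- \frac{1}{2}\right) 0 = 0$)
$I = 3$ ($I = 3 + 0 \left(-6\right) = 3 + 0 = 3$)
$I \left(n - 89\right) = 3 \left(- \frac{9}{2} - 89\right) = 3 \left(- \frac{187}{2}\right) = - \frac{561}{2}$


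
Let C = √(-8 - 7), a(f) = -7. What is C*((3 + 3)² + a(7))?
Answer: 29*I*√15 ≈ 112.32*I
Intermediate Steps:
C = I*√15 (C = √(-15) = I*√15 ≈ 3.873*I)
C*((3 + 3)² + a(7)) = (I*√15)*((3 + 3)² - 7) = (I*√15)*(6² - 7) = (I*√15)*(36 - 7) = (I*√15)*29 = 29*I*√15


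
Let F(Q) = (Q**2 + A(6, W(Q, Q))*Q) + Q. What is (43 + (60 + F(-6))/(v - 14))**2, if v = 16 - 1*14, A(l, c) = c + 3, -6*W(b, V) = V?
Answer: 5625/4 ≈ 1406.3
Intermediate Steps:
W(b, V) = -V/6
A(l, c) = 3 + c
F(Q) = Q + Q**2 + Q*(3 - Q/6) (F(Q) = (Q**2 + (3 - Q/6)*Q) + Q = (Q**2 + Q*(3 - Q/6)) + Q = Q + Q**2 + Q*(3 - Q/6))
v = 2 (v = 16 - 14 = 2)
(43 + (60 + F(-6))/(v - 14))**2 = (43 + (60 + (1/6)*(-6)*(24 + 5*(-6)))/(2 - 14))**2 = (43 + (60 + (1/6)*(-6)*(24 - 30))/(-12))**2 = (43 + (60 + (1/6)*(-6)*(-6))*(-1/12))**2 = (43 + (60 + 6)*(-1/12))**2 = (43 + 66*(-1/12))**2 = (43 - 11/2)**2 = (75/2)**2 = 5625/4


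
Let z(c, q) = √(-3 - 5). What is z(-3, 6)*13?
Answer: 26*I*√2 ≈ 36.77*I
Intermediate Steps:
z(c, q) = 2*I*√2 (z(c, q) = √(-8) = 2*I*√2)
z(-3, 6)*13 = (2*I*√2)*13 = 26*I*√2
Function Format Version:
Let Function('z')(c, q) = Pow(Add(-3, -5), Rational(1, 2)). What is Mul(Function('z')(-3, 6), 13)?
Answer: Mul(26, I, Pow(2, Rational(1, 2))) ≈ Mul(36.770, I)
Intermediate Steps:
Function('z')(c, q) = Mul(2, I, Pow(2, Rational(1, 2))) (Function('z')(c, q) = Pow(-8, Rational(1, 2)) = Mul(2, I, Pow(2, Rational(1, 2))))
Mul(Function('z')(-3, 6), 13) = Mul(Mul(2, I, Pow(2, Rational(1, 2))), 13) = Mul(26, I, Pow(2, Rational(1, 2)))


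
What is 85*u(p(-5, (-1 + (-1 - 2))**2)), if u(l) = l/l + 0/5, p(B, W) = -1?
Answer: 85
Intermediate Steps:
u(l) = 1 (u(l) = 1 + 0*(1/5) = 1 + 0 = 1)
85*u(p(-5, (-1 + (-1 - 2))**2)) = 85*1 = 85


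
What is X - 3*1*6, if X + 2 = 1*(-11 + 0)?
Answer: -31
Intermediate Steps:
X = -13 (X = -2 + 1*(-11 + 0) = -2 + 1*(-11) = -2 - 11 = -13)
X - 3*1*6 = -13 - 3*1*6 = -13 - 3*6 = -13 - 1*18 = -13 - 18 = -31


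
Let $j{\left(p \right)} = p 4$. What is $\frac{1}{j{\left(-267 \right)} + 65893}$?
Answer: $\frac{1}{64825} \approx 1.5426 \cdot 10^{-5}$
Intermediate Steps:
$j{\left(p \right)} = 4 p$
$\frac{1}{j{\left(-267 \right)} + 65893} = \frac{1}{4 \left(-267\right) + 65893} = \frac{1}{-1068 + 65893} = \frac{1}{64825}$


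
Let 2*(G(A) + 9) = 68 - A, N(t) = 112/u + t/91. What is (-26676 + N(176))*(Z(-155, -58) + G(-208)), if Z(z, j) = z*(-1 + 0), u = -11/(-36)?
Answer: -7478807152/1001 ≈ -7.4713e+6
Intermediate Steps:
u = 11/36 (u = -11*(-1/36) = 11/36 ≈ 0.30556)
Z(z, j) = -z (Z(z, j) = z*(-1) = -z)
N(t) = 4032/11 + t/91 (N(t) = 112/(11/36) + t/91 = 112*(36/11) + t*(1/91) = 4032/11 + t/91)
G(A) = 25 - A/2 (G(A) = -9 + (68 - A)/2 = -9 + (34 - A/2) = 25 - A/2)
(-26676 + N(176))*(Z(-155, -58) + G(-208)) = (-26676 + (4032/11 + (1/91)*176))*(-1*(-155) + (25 - ½*(-208))) = (-26676 + (4032/11 + 176/91))*(155 + (25 + 104)) = (-26676 + 368848/1001)*(155 + 129) = -26333828/1001*284 = -7478807152/1001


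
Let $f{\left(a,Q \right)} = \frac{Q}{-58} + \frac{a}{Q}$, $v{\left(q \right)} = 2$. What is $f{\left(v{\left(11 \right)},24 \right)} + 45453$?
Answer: $\frac{15817529}{348} \approx 45453.0$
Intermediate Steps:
$f{\left(a,Q \right)} = - \frac{Q}{58} + \frac{a}{Q}$ ($f{\left(a,Q \right)} = Q \left(- \frac{1}{58}\right) + \frac{a}{Q} = - \frac{Q}{58} + \frac{a}{Q}$)
$f{\left(v{\left(11 \right)},24 \right)} + 45453 = \left(\left(- \frac{1}{58}\right) 24 + \frac{2}{24}\right) + 45453 = \left(- \frac{12}{29} + 2 \cdot \frac{1}{24}\right) + 45453 = \left(- \frac{12}{29} + \frac{1}{12}\right) + 45453 = - \frac{115}{348} + 45453 = \frac{15817529}{348}$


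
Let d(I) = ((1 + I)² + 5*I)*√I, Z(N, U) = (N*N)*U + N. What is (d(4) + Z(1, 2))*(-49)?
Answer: -4557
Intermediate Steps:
Z(N, U) = N + U*N² (Z(N, U) = N²*U + N = U*N² + N = N + U*N²)
d(I) = √I*((1 + I)² + 5*I)
(d(4) + Z(1, 2))*(-49) = (√4*((1 + 4)² + 5*4) + 1*(1 + 1*2))*(-49) = (2*(5² + 20) + 1*(1 + 2))*(-49) = (2*(25 + 20) + 1*3)*(-49) = (2*45 + 3)*(-49) = (90 + 3)*(-49) = 93*(-49) = -4557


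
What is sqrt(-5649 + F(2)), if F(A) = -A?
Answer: I*sqrt(5651) ≈ 75.173*I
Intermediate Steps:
sqrt(-5649 + F(2)) = sqrt(-5649 - 1*2) = sqrt(-5649 - 2) = sqrt(-5651) = I*sqrt(5651)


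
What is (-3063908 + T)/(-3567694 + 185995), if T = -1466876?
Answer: 4530784/3381699 ≈ 1.3398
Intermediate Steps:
(-3063908 + T)/(-3567694 + 185995) = (-3063908 - 1466876)/(-3567694 + 185995) = -4530784/(-3381699) = -4530784*(-1/3381699) = 4530784/3381699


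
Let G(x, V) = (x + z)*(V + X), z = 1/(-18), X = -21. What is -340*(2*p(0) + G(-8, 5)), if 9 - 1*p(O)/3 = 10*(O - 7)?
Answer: -1844840/9 ≈ -2.0498e+5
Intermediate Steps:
p(O) = 237 - 30*O (p(O) = 27 - 30*(O - 7) = 27 - 30*(-7 + O) = 27 - 3*(-70 + 10*O) = 27 + (210 - 30*O) = 237 - 30*O)
z = -1/18 ≈ -0.055556
G(x, V) = (-21 + V)*(-1/18 + x) (G(x, V) = (x - 1/18)*(V - 21) = (-1/18 + x)*(-21 + V) = (-21 + V)*(-1/18 + x))
-340*(2*p(0) + G(-8, 5)) = -340*(2*(237 - 30*0) + (7/6 - 21*(-8) - 1/18*5 + 5*(-8))) = -340*(2*(237 + 0) + (7/6 + 168 - 5/18 - 40)) = -340*(2*237 + 1160/9) = -340*(474 + 1160/9) = -340*5426/9 = -1844840/9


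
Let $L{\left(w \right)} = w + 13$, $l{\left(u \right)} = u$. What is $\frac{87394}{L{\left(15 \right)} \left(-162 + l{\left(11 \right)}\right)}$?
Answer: $- \frac{43697}{2114} \approx -20.67$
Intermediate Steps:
$L{\left(w \right)} = 13 + w$
$\frac{87394}{L{\left(15 \right)} \left(-162 + l{\left(11 \right)}\right)} = \frac{87394}{\left(13 + 15\right) \left(-162 + 11\right)} = \frac{87394}{28 \left(-151\right)} = \frac{87394}{-4228} = 87394 \left(- \frac{1}{4228}\right) = - \frac{43697}{2114}$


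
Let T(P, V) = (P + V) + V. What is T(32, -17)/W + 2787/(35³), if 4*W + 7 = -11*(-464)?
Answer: 13862339/218533875 ≈ 0.063433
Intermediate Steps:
T(P, V) = P + 2*V
W = 5097/4 (W = -7/4 + (-11*(-464))/4 = -7/4 + (¼)*5104 = -7/4 + 1276 = 5097/4 ≈ 1274.3)
T(32, -17)/W + 2787/(35³) = (32 + 2*(-17))/(5097/4) + 2787/(35³) = (32 - 34)*(4/5097) + 2787/42875 = -2*4/5097 + 2787*(1/42875) = -8/5097 + 2787/42875 = 13862339/218533875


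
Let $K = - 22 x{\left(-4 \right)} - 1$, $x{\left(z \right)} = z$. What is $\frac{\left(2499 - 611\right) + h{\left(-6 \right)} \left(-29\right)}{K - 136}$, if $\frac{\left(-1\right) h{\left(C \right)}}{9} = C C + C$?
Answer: $- \frac{9718}{49} \approx -198.33$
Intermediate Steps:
$h{\left(C \right)} = - 9 C - 9 C^{2}$ ($h{\left(C \right)} = - 9 \left(C C + C\right) = - 9 \left(C^{2} + C\right) = - 9 \left(C + C^{2}\right) = - 9 C - 9 C^{2}$)
$K = 87$ ($K = \left(-22\right) \left(-4\right) - 1 = 88 - 1 = 87$)
$\frac{\left(2499 - 611\right) + h{\left(-6 \right)} \left(-29\right)}{K - 136} = \frac{\left(2499 - 611\right) + \left(-9\right) \left(-6\right) \left(1 - 6\right) \left(-29\right)}{87 - 136} = \frac{\left(2499 - 611\right) + \left(-9\right) \left(-6\right) \left(-5\right) \left(-29\right)}{-49} = \left(1888 - -7830\right) \left(- \frac{1}{49}\right) = \left(1888 + 7830\right) \left(- \frac{1}{49}\right) = 9718 \left(- \frac{1}{49}\right) = - \frac{9718}{49}$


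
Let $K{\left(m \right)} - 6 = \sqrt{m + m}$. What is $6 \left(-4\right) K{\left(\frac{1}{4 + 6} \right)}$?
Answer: $-144 - \frac{24 \sqrt{5}}{5} \approx -154.73$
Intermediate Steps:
$K{\left(m \right)} = 6 + \sqrt{2} \sqrt{m}$ ($K{\left(m \right)} = 6 + \sqrt{m + m} = 6 + \sqrt{2 m} = 6 + \sqrt{2} \sqrt{m}$)
$6 \left(-4\right) K{\left(\frac{1}{4 + 6} \right)} = 6 \left(-4\right) \left(6 + \sqrt{2} \sqrt{\frac{1}{4 + 6}}\right) = - 24 \left(6 + \sqrt{2} \sqrt{\frac{1}{10}}\right) = - 24 \left(6 + \frac{\sqrt{2}}{\sqrt{10}}\right) = - 24 \left(6 + \sqrt{2} \frac{\sqrt{10}}{10}\right) = - 24 \left(6 + \frac{\sqrt{5}}{5}\right) = -144 - \frac{24 \sqrt{5}}{5}$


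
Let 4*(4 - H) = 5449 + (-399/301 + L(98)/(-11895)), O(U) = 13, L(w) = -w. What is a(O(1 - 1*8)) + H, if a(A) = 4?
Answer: -692510111/511485 ≈ -1353.9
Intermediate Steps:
H = -694556051/511485 (H = 4 - (5449 + (-399/301 - 1*98/(-11895)))/4 = 4 - (5449 + (-399*1/301 - 98*(-1/11895)))/4 = 4 - (5449 + (-57/43 + 98/11895))/4 = 4 - (5449 - 673801/511485)/4 = 4 - ¼*2786407964/511485 = 4 - 696601991/511485 = -694556051/511485 ≈ -1357.9)
a(O(1 - 1*8)) + H = 4 - 694556051/511485 = -692510111/511485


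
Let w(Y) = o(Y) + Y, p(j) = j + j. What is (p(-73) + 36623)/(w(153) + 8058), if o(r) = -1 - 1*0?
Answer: 36477/8210 ≈ 4.4430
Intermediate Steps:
o(r) = -1 (o(r) = -1 + 0 = -1)
p(j) = 2*j
w(Y) = -1 + Y
(p(-73) + 36623)/(w(153) + 8058) = (2*(-73) + 36623)/((-1 + 153) + 8058) = (-146 + 36623)/(152 + 8058) = 36477/8210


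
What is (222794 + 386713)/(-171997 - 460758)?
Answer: -609507/632755 ≈ -0.96326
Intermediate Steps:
(222794 + 386713)/(-171997 - 460758) = 609507/(-632755) = 609507*(-1/632755) = -609507/632755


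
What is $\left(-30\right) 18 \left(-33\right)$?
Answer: $17820$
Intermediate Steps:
$\left(-30\right) 18 \left(-33\right) = \left(-540\right) \left(-33\right) = 17820$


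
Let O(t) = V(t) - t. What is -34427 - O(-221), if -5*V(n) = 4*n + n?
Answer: -34869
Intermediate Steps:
V(n) = -n (V(n) = -(4*n + n)/5 = -n)
O(t) = -2*t (O(t) = -t - t = -2*t)
-34427 - O(-221) = -34427 - (-2)*(-221) = -34427 - 1*442 = -34427 - 442 = -34869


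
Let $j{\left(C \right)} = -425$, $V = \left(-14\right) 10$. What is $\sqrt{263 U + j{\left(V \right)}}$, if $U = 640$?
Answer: $3 \sqrt{18655} \approx 409.75$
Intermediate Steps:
$V = -140$
$\sqrt{263 U + j{\left(V \right)}} = \sqrt{263 \cdot 640 - 425} = \sqrt{168320 - 425} = \sqrt{167895} = 3 \sqrt{18655}$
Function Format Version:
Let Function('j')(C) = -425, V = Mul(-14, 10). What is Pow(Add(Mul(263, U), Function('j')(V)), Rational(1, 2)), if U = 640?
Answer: Mul(3, Pow(18655, Rational(1, 2))) ≈ 409.75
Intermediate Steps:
V = -140
Pow(Add(Mul(263, U), Function('j')(V)), Rational(1, 2)) = Pow(Add(Mul(263, 640), -425), Rational(1, 2)) = Pow(Add(168320, -425), Rational(1, 2)) = Pow(167895, Rational(1, 2)) = Mul(3, Pow(18655, Rational(1, 2)))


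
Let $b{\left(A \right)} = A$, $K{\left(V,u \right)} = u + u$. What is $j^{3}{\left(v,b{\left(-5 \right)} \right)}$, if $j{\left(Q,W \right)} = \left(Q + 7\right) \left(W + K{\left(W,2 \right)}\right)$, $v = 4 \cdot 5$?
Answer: $-19683$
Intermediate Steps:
$K{\left(V,u \right)} = 2 u$
$v = 20$
$j{\left(Q,W \right)} = \left(4 + W\right) \left(7 + Q\right)$ ($j{\left(Q,W \right)} = \left(Q + 7\right) \left(W + 2 \cdot 2\right) = \left(7 + Q\right) \left(W + 4\right) = \left(7 + Q\right) \left(4 + W\right) = \left(4 + W\right) \left(7 + Q\right)$)
$j^{3}{\left(v,b{\left(-5 \right)} \right)} = \left(28 + 4 \cdot 20 + 7 \left(-5\right) + 20 \left(-5\right)\right)^{3} = \left(28 + 80 - 35 - 100\right)^{3} = \left(-27\right)^{3} = -19683$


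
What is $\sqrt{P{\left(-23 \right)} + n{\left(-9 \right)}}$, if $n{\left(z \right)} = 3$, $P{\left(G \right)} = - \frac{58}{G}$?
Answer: $\frac{\sqrt{2921}}{23} \approx 2.3498$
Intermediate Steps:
$\sqrt{P{\left(-23 \right)} + n{\left(-9 \right)}} = \sqrt{- \frac{58}{-23} + 3} = \sqrt{\left(-58\right) \left(- \frac{1}{23}\right) + 3} = \sqrt{\frac{58}{23} + 3} = \sqrt{\frac{127}{23}} = \frac{\sqrt{2921}}{23}$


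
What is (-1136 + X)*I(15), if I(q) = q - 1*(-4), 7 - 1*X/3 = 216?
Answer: -33497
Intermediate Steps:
X = -627 (X = 21 - 3*216 = 21 - 648 = -627)
I(q) = 4 + q (I(q) = q + 4 = 4 + q)
(-1136 + X)*I(15) = (-1136 - 627)*(4 + 15) = -1763*19 = -33497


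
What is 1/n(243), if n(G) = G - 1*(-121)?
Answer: 1/364 ≈ 0.0027473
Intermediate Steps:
n(G) = 121 + G (n(G) = G + 121 = 121 + G)
1/n(243) = 1/(121 + 243) = 1/364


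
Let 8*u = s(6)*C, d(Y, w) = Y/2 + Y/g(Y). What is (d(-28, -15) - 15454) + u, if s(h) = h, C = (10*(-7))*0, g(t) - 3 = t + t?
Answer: -819776/53 ≈ -15467.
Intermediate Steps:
g(t) = 3 + 2*t (g(t) = 3 + (t + t) = 3 + 2*t)
C = 0 (C = -70*0 = 0)
d(Y, w) = Y/2 + Y/(3 + 2*Y)
u = 0 (u = (6*0)/8 = (⅛)*0 = 0)
(d(-28, -15) - 15454) + u = ((½)*(-28)*(5 + 2*(-28))/(3 + 2*(-28)) - 15454) + 0 = ((½)*(-28)*(5 - 56)/(3 - 56) - 15454) + 0 = ((½)*(-28)*(-51)/(-53) - 15454) + 0 = ((½)*(-28)*(-1/53)*(-51) - 15454) + 0 = (-714/53 - 15454) + 0 = -819776/53 + 0 = -819776/53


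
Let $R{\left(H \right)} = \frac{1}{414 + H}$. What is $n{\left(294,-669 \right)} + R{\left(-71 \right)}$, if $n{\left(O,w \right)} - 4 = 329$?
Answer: $\frac{114220}{343} \approx 333.0$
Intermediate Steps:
$n{\left(O,w \right)} = 333$ ($n{\left(O,w \right)} = 4 + 329 = 333$)
$n{\left(294,-669 \right)} + R{\left(-71 \right)} = 333 + \frac{1}{414 - 71} = 333 + \frac{1}{343} = \frac{114220}{343}$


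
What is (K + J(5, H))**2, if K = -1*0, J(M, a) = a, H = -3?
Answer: 9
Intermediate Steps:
K = 0
(K + J(5, H))**2 = (0 - 3)**2 = (-3)**2 = 9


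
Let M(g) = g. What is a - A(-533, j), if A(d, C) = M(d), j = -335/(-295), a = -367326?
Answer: -366793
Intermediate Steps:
j = 67/59 (j = -335*(-1/295) = 67/59 ≈ 1.1356)
A(d, C) = d
a - A(-533, j) = -367326 - 1*(-533) = -367326 + 533 = -366793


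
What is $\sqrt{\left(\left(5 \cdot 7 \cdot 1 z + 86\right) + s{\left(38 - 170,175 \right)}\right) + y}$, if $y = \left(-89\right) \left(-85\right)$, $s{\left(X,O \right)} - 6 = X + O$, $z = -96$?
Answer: $2 \sqrt{1085} \approx 65.879$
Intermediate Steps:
$s{\left(X,O \right)} = 6 + O + X$ ($s{\left(X,O \right)} = 6 + \left(X + O\right) = 6 + \left(O + X\right) = 6 + O + X$)
$y = 7565$
$\sqrt{\left(\left(5 \cdot 7 \cdot 1 z + 86\right) + s{\left(38 - 170,175 \right)}\right) + y} = \sqrt{\left(\left(5 \cdot 7 \cdot 1 \left(-96\right) + 86\right) + \left(6 + 175 + \left(38 - 170\right)\right)\right) + 7565} = \sqrt{\left(\left(35 \cdot 1 \left(-96\right) + 86\right) + \left(6 + 175 + \left(38 - 170\right)\right)\right) + 7565} = \sqrt{\left(\left(35 \left(-96\right) + 86\right) + \left(6 + 175 - 132\right)\right) + 7565} = \sqrt{\left(\left(-3360 + 86\right) + 49\right) + 7565} = \sqrt{\left(-3274 + 49\right) + 7565} = \sqrt{-3225 + 7565} = \sqrt{4340} = 2 \sqrt{1085}$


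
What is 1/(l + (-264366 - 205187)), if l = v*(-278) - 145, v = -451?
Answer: -1/344320 ≈ -2.9043e-6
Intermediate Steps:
l = 125233 (l = -451*(-278) - 145 = 125378 - 145 = 125233)
1/(l + (-264366 - 205187)) = 1/(125233 + (-264366 - 205187)) = 1/(125233 - 469553) = 1/(-344320) = -1/344320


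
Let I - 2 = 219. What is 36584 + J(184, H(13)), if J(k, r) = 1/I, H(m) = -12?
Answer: 8085065/221 ≈ 36584.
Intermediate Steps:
I = 221 (I = 2 + 219 = 221)
J(k, r) = 1/221
36584 + J(184, H(13)) = 36584 + 1/221 = 8085065/221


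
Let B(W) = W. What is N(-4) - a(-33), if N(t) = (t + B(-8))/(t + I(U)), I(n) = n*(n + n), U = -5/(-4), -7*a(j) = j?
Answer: 9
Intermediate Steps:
a(j) = -j/7
U = 5/4 (U = -5*(-1/4) = 5/4 ≈ 1.2500)
I(n) = 2*n**2 (I(n) = n*(2*n) = 2*n**2)
N(t) = (-8 + t)/(25/8 + t) (N(t) = (t - 8)/(t + 2*(5/4)**2) = (-8 + t)/(t + 2*(25/16)) = (-8 + t)/(t + 25/8) = (-8 + t)/(25/8 + t))
N(-4) - a(-33) = 8*(-8 - 4)/(25 + 8*(-4)) - (-1)*(-33)/7 = 8*(-12)/(25 - 32) - 1*33/7 = 8*(-12)/(-7) - 33/7 = 8*(-1/7)*(-12) - 33/7 = 96/7 - 33/7 = 9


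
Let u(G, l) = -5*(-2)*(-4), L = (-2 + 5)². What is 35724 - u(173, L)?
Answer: 35764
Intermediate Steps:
L = 9 (L = 3² = 9)
u(G, l) = -40 (u(G, l) = 10*(-4) = -40)
35724 - u(173, L) = 35724 - 1*(-40) = 35724 + 40 = 35764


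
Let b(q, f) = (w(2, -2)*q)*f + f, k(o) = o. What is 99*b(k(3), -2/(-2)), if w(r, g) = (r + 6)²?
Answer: 19107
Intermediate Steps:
w(r, g) = (6 + r)²
b(q, f) = f + 64*f*q (b(q, f) = ((6 + 2)²*q)*f + f = (8²*q)*f + f = (64*q)*f + f = 64*f*q + f = f + 64*f*q)
99*b(k(3), -2/(-2)) = 99*((-2/(-2))*(1 + 64*3)) = 99*((-2*(-½))*(1 + 192)) = 99*(1*193) = 99*193 = 19107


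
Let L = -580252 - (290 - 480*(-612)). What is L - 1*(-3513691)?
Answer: 2639389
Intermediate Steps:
L = -874302 (L = -580252 - (290 + 293760) = -580252 - 1*294050 = -580252 - 294050 = -874302)
L - 1*(-3513691) = -874302 - 1*(-3513691) = -874302 + 3513691 = 2639389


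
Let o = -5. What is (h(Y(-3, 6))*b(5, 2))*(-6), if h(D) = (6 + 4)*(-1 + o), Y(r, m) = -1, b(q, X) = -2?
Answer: -720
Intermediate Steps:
h(D) = -60 (h(D) = (6 + 4)*(-1 - 5) = 10*(-6) = -60)
(h(Y(-3, 6))*b(5, 2))*(-6) = -60*(-2)*(-6) = 120*(-6) = -720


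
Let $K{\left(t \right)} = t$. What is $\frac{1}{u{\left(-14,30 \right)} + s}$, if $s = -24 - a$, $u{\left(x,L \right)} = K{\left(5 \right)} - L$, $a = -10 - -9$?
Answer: $- \frac{1}{48} \approx -0.020833$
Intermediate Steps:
$a = -1$ ($a = -10 + 9 = -1$)
$u{\left(x,L \right)} = 5 - L$
$s = -23$ ($s = -24 - -1 = -24 + 1 = -23$)
$\frac{1}{u{\left(-14,30 \right)} + s} = \frac{1}{\left(5 - 30\right) - 23} = \frac{1}{-25 - 23} = \frac{1}{-48} = - \frac{1}{48}$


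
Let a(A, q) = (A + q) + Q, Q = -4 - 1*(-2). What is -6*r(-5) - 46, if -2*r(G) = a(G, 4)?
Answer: -55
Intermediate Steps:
Q = -2 (Q = -4 + 2 = -2)
a(A, q) = -2 + A + q (a(A, q) = (A + q) - 2 = -2 + A + q)
r(G) = -1 - G/2 (r(G) = -(-2 + G + 4)/2 = -(2 + G)/2 = -1 - G/2)
-6*r(-5) - 46 = -6*(-1 - ½*(-5)) - 46 = -6*(-1 + 5/2) - 46 = -6*3/2 - 46 = -9 - 46 = -55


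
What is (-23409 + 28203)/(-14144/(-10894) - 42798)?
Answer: -1004343/8965909 ≈ -0.11202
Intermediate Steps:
(-23409 + 28203)/(-14144/(-10894) - 42798) = 4794/(-14144*(-1/10894) - 42798) = 4794/(544/419 - 42798) = 4794/(-17931818/419) = 4794*(-419/17931818) = -1004343/8965909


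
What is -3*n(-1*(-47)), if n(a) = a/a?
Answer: -3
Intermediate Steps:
n(a) = 1
-3*n(-1*(-47)) = -3*1 = -3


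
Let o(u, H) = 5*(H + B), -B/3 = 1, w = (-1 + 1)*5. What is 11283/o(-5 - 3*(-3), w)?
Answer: -3761/5 ≈ -752.20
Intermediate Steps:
w = 0 (w = 0*5 = 0)
B = -3 (B = -3*1 = -3)
o(u, H) = -15 + 5*H (o(u, H) = 5*(H - 3) = 5*(-3 + H) = -15 + 5*H)
11283/o(-5 - 3*(-3), w) = 11283/(-15 + 5*0) = 11283/(-15 + 0) = 11283/(-15) = 11283*(-1/15) = -3761/5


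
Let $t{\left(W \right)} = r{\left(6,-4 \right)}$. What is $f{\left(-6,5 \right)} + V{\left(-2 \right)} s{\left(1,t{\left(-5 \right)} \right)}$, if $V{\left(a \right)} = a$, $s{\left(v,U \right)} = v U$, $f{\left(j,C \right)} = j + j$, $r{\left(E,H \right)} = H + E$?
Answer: $-16$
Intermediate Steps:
$r{\left(E,H \right)} = E + H$
$f{\left(j,C \right)} = 2 j$
$t{\left(W \right)} = 2$ ($t{\left(W \right)} = 6 - 4 = 2$)
$s{\left(v,U \right)} = U v$
$f{\left(-6,5 \right)} + V{\left(-2 \right)} s{\left(1,t{\left(-5 \right)} \right)} = 2 \left(-6\right) - 2 \cdot 2 \cdot 1 = -12 - 4 = -16$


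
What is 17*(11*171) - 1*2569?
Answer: 29408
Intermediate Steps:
17*(11*171) - 1*2569 = 17*1881 - 2569 = 31977 - 2569 = 29408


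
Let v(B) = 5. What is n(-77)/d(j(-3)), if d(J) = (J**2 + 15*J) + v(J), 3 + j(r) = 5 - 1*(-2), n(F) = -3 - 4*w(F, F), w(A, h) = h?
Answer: 305/81 ≈ 3.7654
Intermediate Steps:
n(F) = -3 - 4*F
j(r) = 4 (j(r) = -3 + (5 - 1*(-2)) = -3 + (5 + 2) = -3 + 7 = 4)
d(J) = 5 + J**2 + 15*J (d(J) = (J**2 + 15*J) + 5 = 5 + J**2 + 15*J)
n(-77)/d(j(-3)) = (-3 - 4*(-77))/(5 + 4**2 + 15*4) = (-3 + 308)/(5 + 16 + 60) = 305/81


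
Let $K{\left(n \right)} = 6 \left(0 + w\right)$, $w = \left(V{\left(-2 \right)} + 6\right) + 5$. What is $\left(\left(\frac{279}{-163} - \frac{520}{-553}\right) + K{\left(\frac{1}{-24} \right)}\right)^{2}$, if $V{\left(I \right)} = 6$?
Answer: $\frac{83259255871801}{8125039321} \approx 10247.0$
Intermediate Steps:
$w = 17$ ($w = \left(6 + 6\right) + 5 = 12 + 5 = 17$)
$K{\left(n \right)} = 102$ ($K{\left(n \right)} = 6 \left(0 + 17\right) = 6 \cdot 17 = 102$)
$\left(\left(\frac{279}{-163} - \frac{520}{-553}\right) + K{\left(\frac{1}{-24} \right)}\right)^{2} = \left(\left(\frac{279}{-163} - \frac{520}{-553}\right) + 102\right)^{2} = \left(\left(279 \left(- \frac{1}{163}\right) - - \frac{520}{553}\right) + 102\right)^{2} = \left(\left(- \frac{279}{163} + \frac{520}{553}\right) + 102\right)^{2} = \left(- \frac{69527}{90139} + 102\right)^{2} = \left(\frac{9124651}{90139}\right)^{2} = \frac{83259255871801}{8125039321}$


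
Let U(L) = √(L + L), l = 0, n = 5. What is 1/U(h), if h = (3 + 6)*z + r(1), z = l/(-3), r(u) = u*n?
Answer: √10/10 ≈ 0.31623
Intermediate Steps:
r(u) = 5*u (r(u) = u*5 = 5*u)
z = 0 (z = 0/(-3) = 0*(-⅓) = 0)
h = 5 (h = (3 + 6)*0 + 5*1 = 9*0 + 5 = 0 + 5 = 5)
U(L) = √2*√L (U(L) = √(2*L) = √2*√L)
1/U(h) = 1/(√2*√5) = 1/(√10) = √10/10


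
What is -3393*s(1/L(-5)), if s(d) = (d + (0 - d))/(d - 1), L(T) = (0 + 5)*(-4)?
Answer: 0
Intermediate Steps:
L(T) = -20 (L(T) = 5*(-4) = -20)
s(d) = 0 (s(d) = (d - d)/(-1 + d) = 0/(-1 + d) = 0)
-3393*s(1/L(-5)) = -3393*0 = 0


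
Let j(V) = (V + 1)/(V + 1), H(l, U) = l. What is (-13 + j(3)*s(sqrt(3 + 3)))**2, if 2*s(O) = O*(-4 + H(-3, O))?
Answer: 485/2 + 91*sqrt(6) ≈ 465.40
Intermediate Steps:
j(V) = 1 (j(V) = (1 + V)/(1 + V) = 1)
s(O) = -7*O/2 (s(O) = (O*(-4 - 3))/2 = (O*(-7))/2 = (-7*O)/2 = -7*O/2)
(-13 + j(3)*s(sqrt(3 + 3)))**2 = (-13 + 1*(-7*sqrt(3 + 3)/2))**2 = (-13 + 1*(-7*sqrt(6)/2))**2 = (-13 - 7*sqrt(6)/2)**2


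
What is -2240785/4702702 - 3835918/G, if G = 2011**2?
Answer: -27101184925421/19018295914942 ≈ -1.4250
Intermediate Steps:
G = 4044121
-2240785/4702702 - 3835918/G = -2240785/4702702 - 3835918/4044121 = -27101184925421/19018295914942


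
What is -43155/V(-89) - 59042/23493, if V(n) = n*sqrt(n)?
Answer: -59042/23493 - 43155*I*sqrt(89)/7921 ≈ -2.5132 - 51.398*I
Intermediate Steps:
V(n) = n**(3/2)
-43155/V(-89) - 59042/23493 = -43155*I*sqrt(89)/7921 - 59042/23493 = -59042/23493 - 43155*I*sqrt(89)/7921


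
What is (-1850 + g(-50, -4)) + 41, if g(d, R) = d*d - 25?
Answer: 666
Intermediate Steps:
g(d, R) = -25 + d² (g(d, R) = d² - 25 = -25 + d²)
(-1850 + g(-50, -4)) + 41 = (-1850 + (-25 + (-50)²)) + 41 = (-1850 + (-25 + 2500)) + 41 = (-1850 + 2475) + 41 = 625 + 41 = 666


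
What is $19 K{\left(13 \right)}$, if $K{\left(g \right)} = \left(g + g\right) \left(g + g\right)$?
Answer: $12844$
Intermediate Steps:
$K{\left(g \right)} = 4 g^{2}$ ($K{\left(g \right)} = 2 g 2 g = 4 g^{2}$)
$19 K{\left(13 \right)} = 19 \cdot 4 \cdot 13^{2} = 19 \cdot 4 \cdot 169 = 19 \cdot 676 = 12844$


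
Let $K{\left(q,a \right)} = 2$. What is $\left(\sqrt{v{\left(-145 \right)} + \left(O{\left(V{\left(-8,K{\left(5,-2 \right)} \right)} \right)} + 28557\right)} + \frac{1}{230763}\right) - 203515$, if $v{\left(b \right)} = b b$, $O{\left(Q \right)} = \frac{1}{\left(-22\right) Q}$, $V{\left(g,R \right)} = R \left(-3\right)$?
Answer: $- \frac{46963731944}{230763} + \frac{5 \sqrt{8639169}}{66} \approx -2.0329 \cdot 10^{5}$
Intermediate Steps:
$V{\left(g,R \right)} = - 3 R$
$O{\left(Q \right)} = - \frac{1}{22 Q}$
$v{\left(b \right)} = b^{2}$
$\left(\sqrt{v{\left(-145 \right)} + \left(O{\left(V{\left(-8,K{\left(5,-2 \right)} \right)} \right)} + 28557\right)} + \frac{1}{230763}\right) - 203515 = \left(\sqrt{\left(-145\right)^{2} + \left(- \frac{1}{22 \left(\left(-3\right) 2\right)} + 28557\right)} + \frac{1}{230763}\right) - 203515 = \left(\sqrt{21025 + \left(- \frac{1}{22 \left(-6\right)} + 28557\right)} + \frac{1}{230763}\right) - 203515 = \left(\sqrt{21025 + \left(\left(- \frac{1}{22}\right) \left(- \frac{1}{6}\right) + 28557\right)} + \frac{1}{230763}\right) - 203515 = \left(\sqrt{21025 + \left(\frac{1}{132} + 28557\right)} + \frac{1}{230763}\right) - 203515 = \left(\sqrt{21025 + \frac{3769525}{132}} + \frac{1}{230763}\right) - 203515 = \left(\sqrt{\frac{6544825}{132}} + \frac{1}{230763}\right) - 203515 = \left(\frac{5 \sqrt{8639169}}{66} + \frac{1}{230763}\right) - 203515 = \left(\frac{1}{230763} + \frac{5 \sqrt{8639169}}{66}\right) - 203515 = - \frac{46963731944}{230763} + \frac{5 \sqrt{8639169}}{66}$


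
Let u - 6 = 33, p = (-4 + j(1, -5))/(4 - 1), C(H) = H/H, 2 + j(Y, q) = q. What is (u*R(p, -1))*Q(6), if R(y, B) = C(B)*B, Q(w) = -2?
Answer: 78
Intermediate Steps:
j(Y, q) = -2 + q
C(H) = 1
p = -11/3 (p = (-4 + (-2 - 5))/(4 - 1) = (-4 - 7)/3 = -11*⅓ = -11/3 ≈ -3.6667)
u = 39 (u = 6 + 33 = 39)
R(y, B) = B (R(y, B) = 1*B = B)
(u*R(p, -1))*Q(6) = (39*(-1))*(-2) = -39*(-2) = 78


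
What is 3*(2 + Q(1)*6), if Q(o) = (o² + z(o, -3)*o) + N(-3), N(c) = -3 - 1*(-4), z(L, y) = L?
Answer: 60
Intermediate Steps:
N(c) = 1 (N(c) = -3 + 4 = 1)
Q(o) = 1 + 2*o² (Q(o) = (o² + o*o) + 1 = (o² + o²) + 1 = 2*o² + 1 = 1 + 2*o²)
3*(2 + Q(1)*6) = 3*(2 + (1 + 2*1²)*6) = 3*(2 + (1 + 2*1)*6) = 3*(2 + (1 + 2)*6) = 3*(2 + 3*6) = 3*(2 + 18) = 3*20 = 60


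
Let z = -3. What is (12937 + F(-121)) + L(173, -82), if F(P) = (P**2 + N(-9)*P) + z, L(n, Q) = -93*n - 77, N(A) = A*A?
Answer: 1608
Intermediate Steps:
N(A) = A**2
L(n, Q) = -77 - 93*n
F(P) = -3 + P**2 + 81*P (F(P) = (P**2 + (-9)**2*P) - 3 = (P**2 + 81*P) - 3 = -3 + P**2 + 81*P)
(12937 + F(-121)) + L(173, -82) = (12937 + (-3 + (-121)**2 + 81*(-121))) + (-77 - 93*173) = (12937 + (-3 + 14641 - 9801)) + (-77 - 16089) = (12937 + 4837) - 16166 = 17774 - 16166 = 1608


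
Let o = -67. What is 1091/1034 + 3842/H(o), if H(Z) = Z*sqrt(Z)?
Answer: 1091/1034 + 3842*I*sqrt(67)/4489 ≈ 1.0551 + 7.0056*I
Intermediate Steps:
H(Z) = Z**(3/2)
1091/1034 + 3842/H(o) = 1091/1034 + 3842/((-67)**(3/2)) = 1091*(1/1034) + 3842/((-67*I*sqrt(67))) = 1091/1034 + 3842*(I*sqrt(67)/4489) = 1091/1034 + 3842*I*sqrt(67)/4489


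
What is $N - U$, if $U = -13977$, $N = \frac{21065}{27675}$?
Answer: $\frac{77366908}{5535} \approx 13978.0$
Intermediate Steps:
$N = \frac{4213}{5535}$ ($N = 21065 \cdot \frac{1}{27675} = \frac{4213}{5535} \approx 0.76116$)
$N - U = \frac{4213}{5535} - -13977 = \frac{4213}{5535} + 13977 = \frac{77366908}{5535}$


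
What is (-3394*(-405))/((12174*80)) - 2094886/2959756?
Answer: 16901170265/24021379696 ≈ 0.70359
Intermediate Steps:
(-3394*(-405))/((12174*80)) - 2094886/2959756 = 1374570/973920 - 2094886*1/2959756 = 1374570*(1/973920) - 1047443/1479878 = 45819/32464 - 1047443/1479878 = 16901170265/24021379696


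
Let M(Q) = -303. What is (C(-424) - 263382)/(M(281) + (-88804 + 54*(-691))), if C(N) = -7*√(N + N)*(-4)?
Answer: 263382/126421 - 112*I*√53/126421 ≈ 2.0834 - 0.0064497*I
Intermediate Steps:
C(N) = 28*√2*√N (C(N) = -7*√2*√N*(-4) = 28*√2*√N)
(C(-424) - 263382)/(M(281) + (-88804 + 54*(-691))) = (28*√2*√(-424) - 263382)/(-303 + (-88804 + 54*(-691))) = (28*√2*(2*I*√106) - 263382)/(-303 + (-88804 - 37314)) = (112*I*√53 - 263382)/(-303 - 126118) = (-263382 + 112*I*√53)/(-126421) = (-263382 + 112*I*√53)*(-1/126421) = 263382/126421 - 112*I*√53/126421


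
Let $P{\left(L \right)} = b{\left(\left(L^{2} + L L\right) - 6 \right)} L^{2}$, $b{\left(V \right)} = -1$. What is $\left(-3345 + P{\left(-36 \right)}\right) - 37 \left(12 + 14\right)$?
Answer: $-5603$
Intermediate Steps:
$P{\left(L \right)} = - L^{2}$
$\left(-3345 + P{\left(-36 \right)}\right) - 37 \left(12 + 14\right) = \left(-3345 - \left(-36\right)^{2}\right) - 37 \left(12 + 14\right) = \left(-3345 - 1296\right) - 962 = -4641 - 962 = -5603$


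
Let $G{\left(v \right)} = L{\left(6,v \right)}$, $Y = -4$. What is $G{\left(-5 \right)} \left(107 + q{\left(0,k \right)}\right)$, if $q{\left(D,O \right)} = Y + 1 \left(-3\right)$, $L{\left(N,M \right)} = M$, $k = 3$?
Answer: $-500$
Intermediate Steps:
$G{\left(v \right)} = v$
$q{\left(D,O \right)} = -7$ ($q{\left(D,O \right)} = -4 + 1 \left(-3\right) = -4 - 3 = -7$)
$G{\left(-5 \right)} \left(107 + q{\left(0,k \right)}\right) = - 5 \left(107 - 7\right) = \left(-5\right) 100 = -500$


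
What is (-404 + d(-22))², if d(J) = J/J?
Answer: 162409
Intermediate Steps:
d(J) = 1
(-404 + d(-22))² = (-404 + 1)² = (-403)² = 162409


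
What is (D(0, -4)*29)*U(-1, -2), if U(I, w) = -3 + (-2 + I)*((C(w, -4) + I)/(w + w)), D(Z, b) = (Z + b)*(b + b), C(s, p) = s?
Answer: -4872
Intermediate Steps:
D(Z, b) = 2*b*(Z + b) (D(Z, b) = (Z + b)*(2*b) = 2*b*(Z + b))
U(I, w) = -3 + (-2 + I)*(I + w)/(2*w) (U(I, w) = -3 + (-2 + I)*((w + I)/(w + w)) = -3 + (-2 + I)*((I + w)/((2*w))) = -3 + (-2 + I)*((I + w)*(1/(2*w))) = -3 + (-2 + I)*((I + w)/(2*w)) = -3 + (-2 + I)*(I + w)/(2*w))
(D(0, -4)*29)*U(-1, -2) = ((2*(-4)*(0 - 4))*29)*(-4 + (½)*(-1) + (½)*(-1)²/(-2) - 1*(-1)/(-2)) = ((2*(-4)*(-4))*29)*(-4 - ½ + (½)*1*(-½) - 1*(-1)*(-½)) = (32*29)*(-4 - ½ - ¼ - ½) = 928*(-21/4) = -4872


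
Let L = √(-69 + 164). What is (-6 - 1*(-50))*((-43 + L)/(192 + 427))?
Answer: -1892/619 + 44*√95/619 ≈ -2.3637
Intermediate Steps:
L = √95 ≈ 9.7468
(-6 - 1*(-50))*((-43 + L)/(192 + 427)) = (-6 - 1*(-50))*((-43 + √95)/(192 + 427)) = (-6 + 50)*((-43 + √95)/619) = 44*((-43 + √95)*(1/619)) = 44*(-43/619 + √95/619) = -1892/619 + 44*√95/619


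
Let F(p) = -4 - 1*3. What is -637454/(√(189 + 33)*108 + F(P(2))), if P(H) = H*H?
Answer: -4462178/2589359 - 68845032*√222/2589359 ≈ -397.87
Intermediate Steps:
P(H) = H²
F(p) = -7 (F(p) = -4 - 3 = -7)
-637454/(√(189 + 33)*108 + F(P(2))) = -637454/(√(189 + 33)*108 - 7) = -637454/(√222*108 - 7) = -637454/(108*√222 - 7) = -637454/(-7 + 108*√222)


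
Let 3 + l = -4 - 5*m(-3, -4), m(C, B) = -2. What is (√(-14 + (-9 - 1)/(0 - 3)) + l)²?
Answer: -5/3 + 8*I*√6 ≈ -1.6667 + 19.596*I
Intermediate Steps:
l = 3 (l = -3 + (-4 - 5*(-2)) = -3 + (-4 + 10) = -3 + 6 = 3)
(√(-14 + (-9 - 1)/(0 - 3)) + l)² = (√(-14 + (-9 - 1)/(0 - 3)) + 3)² = (√(-14 - 10/(-3)) + 3)² = (√(-14 - 10*(-⅓)) + 3)² = (√(-14 + 10/3) + 3)² = (√(-32/3) + 3)² = (4*I*√6/3 + 3)² = (3 + 4*I*√6/3)²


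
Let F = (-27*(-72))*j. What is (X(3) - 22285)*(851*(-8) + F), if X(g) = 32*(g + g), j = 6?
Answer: -107283608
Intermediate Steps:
X(g) = 64*g (X(g) = 32*(2*g) = 64*g)
F = 11664 (F = -27*(-72)*6 = 1944*6 = 11664)
(X(3) - 22285)*(851*(-8) + F) = (64*3 - 22285)*(851*(-8) + 11664) = (192 - 22285)*(-6808 + 11664) = -22093*4856 = -107283608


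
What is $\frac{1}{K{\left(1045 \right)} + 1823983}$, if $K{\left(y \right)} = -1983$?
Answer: $\frac{1}{1822000} \approx 5.4885 \cdot 10^{-7}$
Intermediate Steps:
$\frac{1}{K{\left(1045 \right)} + 1823983} = \frac{1}{-1983 + 1823983} = \frac{1}{1822000}$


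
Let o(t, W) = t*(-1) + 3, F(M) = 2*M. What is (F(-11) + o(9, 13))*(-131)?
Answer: 3668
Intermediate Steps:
o(t, W) = 3 - t (o(t, W) = -t + 3 = 3 - t)
(F(-11) + o(9, 13))*(-131) = (2*(-11) + (3 - 1*9))*(-131) = (-22 + (3 - 9))*(-131) = (-22 - 6)*(-131) = -28*(-131) = 3668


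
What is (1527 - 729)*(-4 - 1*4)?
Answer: -6384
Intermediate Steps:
(1527 - 729)*(-4 - 1*4) = 798*(-4 - 4) = 798*(-8) = -6384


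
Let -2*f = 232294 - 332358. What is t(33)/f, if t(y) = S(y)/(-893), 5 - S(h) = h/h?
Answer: -1/11169644 ≈ -8.9528e-8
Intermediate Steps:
S(h) = 4 (S(h) = 5 - h/h = 5 - 1*1 = 5 - 1 = 4)
f = 50032 (f = -(232294 - 332358)/2 = -½*(-100064) = 50032)
t(y) = -4/893 (t(y) = 4/(-893) = 4*(-1/893) = -4/893)
t(33)/f = -4/893/50032 = -4/893*1/50032 = -1/11169644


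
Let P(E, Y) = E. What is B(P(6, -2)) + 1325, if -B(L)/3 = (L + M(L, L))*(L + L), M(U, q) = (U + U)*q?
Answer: -1483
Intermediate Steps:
M(U, q) = 2*U*q (M(U, q) = (2*U)*q = 2*U*q)
B(L) = -6*L*(L + 2*L²) (B(L) = -3*(L + 2*L*L)*(L + L) = -3*(L + 2*L²)*2*L = -6*L*(L + 2*L²))
B(P(6, -2)) + 1325 = 6²*(-6 - 12*6) + 1325 = 36*(-6 - 72) + 1325 = 36*(-78) + 1325 = -2808 + 1325 = -1483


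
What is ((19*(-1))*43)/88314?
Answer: -817/88314 ≈ -0.0092511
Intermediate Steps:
((19*(-1))*43)/88314 = -19*43*(1/88314) = -817*1/88314 = -817/88314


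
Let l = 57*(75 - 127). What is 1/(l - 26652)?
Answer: -1/29616 ≈ -3.3766e-5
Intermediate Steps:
l = -2964 (l = 57*(-52) = -2964)
1/(l - 26652) = 1/(-2964 - 26652) = 1/(-29616) = -1/29616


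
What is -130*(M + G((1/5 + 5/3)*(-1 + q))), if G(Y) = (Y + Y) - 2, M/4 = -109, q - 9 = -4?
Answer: 164996/3 ≈ 54999.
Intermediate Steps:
q = 5 (q = 9 - 4 = 5)
M = -436 (M = 4*(-109) = -436)
G(Y) = -2 + 2*Y (G(Y) = 2*Y - 2 = -2 + 2*Y)
-130*(M + G((1/5 + 5/3)*(-1 + q))) = -130*(-436 + (-2 + 2*((1/5 + 5/3)*(-1 + 5)))) = -130*(-436 + (-2 + 2*((1*(⅕) + 5*(⅓))*4))) = -130*(-436 + (-2 + 2*((⅕ + 5/3)*4))) = -130*(-436 + (-2 + 2*((28/15)*4))) = -130*(-436 + (-2 + 2*(112/15))) = -130*(-436 + (-2 + 224/15)) = -130*(-436 + 194/15) = -130*(-6346/15) = 164996/3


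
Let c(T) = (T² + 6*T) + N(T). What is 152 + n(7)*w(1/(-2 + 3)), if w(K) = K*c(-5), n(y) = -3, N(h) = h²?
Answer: 92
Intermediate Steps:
c(T) = 2*T² + 6*T (c(T) = (T² + 6*T) + T² = 2*T² + 6*T)
w(K) = 20*K (w(K) = K*(2*(-5)*(3 - 5)) = K*(2*(-5)*(-2)) = K*20 = 20*K)
152 + n(7)*w(1/(-2 + 3)) = 152 - 60/(-2 + 3) = 152 - 60/1 = 152 - 60 = 92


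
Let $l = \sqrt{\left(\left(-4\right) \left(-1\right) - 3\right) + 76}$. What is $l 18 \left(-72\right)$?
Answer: $- 1296 \sqrt{77} \approx -11372.0$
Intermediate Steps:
$l = \sqrt{77}$ ($l = \sqrt{\left(4 - 3\right) + 76} = \sqrt{1 + 76} = \sqrt{77} \approx 8.775$)
$l 18 \left(-72\right) = \sqrt{77} \cdot 18 \left(-72\right) = \sqrt{77} \left(-1296\right) = - 1296 \sqrt{77}$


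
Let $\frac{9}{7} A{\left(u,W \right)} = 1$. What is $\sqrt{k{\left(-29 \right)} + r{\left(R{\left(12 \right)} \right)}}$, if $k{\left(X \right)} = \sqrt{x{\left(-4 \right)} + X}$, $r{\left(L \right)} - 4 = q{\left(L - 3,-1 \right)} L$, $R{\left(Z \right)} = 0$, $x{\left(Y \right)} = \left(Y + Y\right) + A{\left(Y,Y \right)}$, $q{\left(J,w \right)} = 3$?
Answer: $\frac{\sqrt{36 + 3 i \sqrt{326}}}{3} \approx 2.3692 + 1.2701 i$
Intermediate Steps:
$A{\left(u,W \right)} = \frac{7}{9}$ ($A{\left(u,W \right)} = \frac{7}{9} \cdot 1 = \frac{7}{9}$)
$x{\left(Y \right)} = \frac{7}{9} + 2 Y$ ($x{\left(Y \right)} = \left(Y + Y\right) + \frac{7}{9} = 2 Y + \frac{7}{9} = \frac{7}{9} + 2 Y$)
$r{\left(L \right)} = 4 + 3 L$
$k{\left(X \right)} = \sqrt{- \frac{65}{9} + X}$ ($k{\left(X \right)} = \sqrt{\left(\frac{7}{9} + 2 \left(-4\right)\right) + X} = \sqrt{\left(\frac{7}{9} - 8\right) + X} = \sqrt{- \frac{65}{9} + X}$)
$\sqrt{k{\left(-29 \right)} + r{\left(R{\left(12 \right)} \right)}} = \sqrt{\frac{\sqrt{-65 + 9 \left(-29\right)}}{3} + \left(4 + 3 \cdot 0\right)} = \sqrt{\frac{\sqrt{-65 - 261}}{3} + \left(4 + 0\right)} = \sqrt{\frac{\sqrt{-326}}{3} + 4} = \sqrt{\frac{i \sqrt{326}}{3} + 4} = \sqrt{4 + \frac{i \sqrt{326}}{3}}$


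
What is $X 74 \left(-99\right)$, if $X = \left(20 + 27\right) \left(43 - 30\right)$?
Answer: $-4476186$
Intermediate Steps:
$X = 611$ ($X = 47 \cdot 13 = 611$)
$X 74 \left(-99\right) = 611 \cdot 74 \left(-99\right) = 45214 \left(-99\right) = -4476186$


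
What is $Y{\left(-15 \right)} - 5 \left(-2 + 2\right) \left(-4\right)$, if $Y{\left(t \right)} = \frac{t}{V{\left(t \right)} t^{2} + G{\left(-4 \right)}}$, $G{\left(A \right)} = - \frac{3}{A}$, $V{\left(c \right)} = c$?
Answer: $0$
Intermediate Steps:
$Y{\left(t \right)} = \frac{t}{\frac{3}{4} + t^{3}}$ ($Y{\left(t \right)} = \frac{t}{t t^{2} - \frac{3}{-4}} = \frac{t}{t^{3} - - \frac{3}{4}} = \frac{t}{t^{3} + \frac{3}{4}} = \frac{t}{\frac{3}{4} + t^{3}}$)
$Y{\left(-15 \right)} - 5 \left(-2 + 2\right) \left(-4\right) = 4 \left(-15\right) \frac{1}{3 + 4 \left(-15\right)^{3}} - 5 \left(-2 + 2\right) \left(-4\right) = 4 \left(-15\right) \frac{1}{3 + 4 \left(-3375\right)} \left(-5\right) 0 \left(-4\right) = 4 \left(-15\right) \frac{1}{3 - 13500} \cdot 0 \left(-4\right) = 4 \left(-15\right) \frac{1}{-13497} \cdot 0 = 4 \left(-15\right) \left(- \frac{1}{13497}\right) 0 = \frac{20}{4499} \cdot 0 = 0$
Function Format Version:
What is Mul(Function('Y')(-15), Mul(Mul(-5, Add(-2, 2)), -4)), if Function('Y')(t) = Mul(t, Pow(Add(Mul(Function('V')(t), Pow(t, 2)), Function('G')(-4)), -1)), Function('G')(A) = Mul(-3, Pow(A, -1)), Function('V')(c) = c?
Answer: 0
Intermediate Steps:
Function('Y')(t) = Mul(t, Pow(Add(Rational(3, 4), Pow(t, 3)), -1)) (Function('Y')(t) = Mul(t, Pow(Add(Mul(t, Pow(t, 2)), Mul(-3, Pow(-4, -1))), -1)) = Mul(t, Pow(Add(Pow(t, 3), Mul(-3, Rational(-1, 4))), -1)) = Mul(t, Pow(Add(Pow(t, 3), Rational(3, 4)), -1)) = Mul(t, Pow(Add(Rational(3, 4), Pow(t, 3)), -1)))
Mul(Function('Y')(-15), Mul(Mul(-5, Add(-2, 2)), -4)) = Mul(Mul(4, -15, Pow(Add(3, Mul(4, Pow(-15, 3))), -1)), Mul(Mul(-5, Add(-2, 2)), -4)) = Mul(Mul(4, -15, Pow(Add(3, Mul(4, -3375)), -1)), Mul(Mul(-5, 0), -4)) = Mul(Mul(4, -15, Pow(Add(3, -13500), -1)), Mul(0, -4)) = Mul(Mul(4, -15, Pow(-13497, -1)), 0) = Mul(Mul(4, -15, Rational(-1, 13497)), 0) = Mul(Rational(20, 4499), 0) = 0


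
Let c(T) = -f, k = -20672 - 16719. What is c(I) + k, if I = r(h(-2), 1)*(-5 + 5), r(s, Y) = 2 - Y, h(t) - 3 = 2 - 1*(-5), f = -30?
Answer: -37361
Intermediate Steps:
h(t) = 10 (h(t) = 3 + (2 - 1*(-5)) = 3 + (2 + 5) = 3 + 7 = 10)
k = -37391
I = 0 (I = (2 - 1*1)*(-5 + 5) = (2 - 1)*0 = 1*0 = 0)
c(T) = 30 (c(T) = -1*(-30) = 30)
c(I) + k = 30 - 37391 = -37361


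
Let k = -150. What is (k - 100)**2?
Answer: 62500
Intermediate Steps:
(k - 100)**2 = (-150 - 100)**2 = (-250)**2 = 62500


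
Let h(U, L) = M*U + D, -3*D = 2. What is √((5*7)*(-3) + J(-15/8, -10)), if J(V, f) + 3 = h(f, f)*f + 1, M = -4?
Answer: I*√4503/3 ≈ 22.368*I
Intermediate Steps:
D = -⅔ (D = -⅓*2 = -⅔ ≈ -0.66667)
h(U, L) = -⅔ - 4*U (h(U, L) = -4*U - ⅔ = -⅔ - 4*U)
J(V, f) = -2 + f*(-⅔ - 4*f) (J(V, f) = -3 + ((-⅔ - 4*f)*f + 1) = -3 + (f*(-⅔ - 4*f) + 1) = -3 + (1 + f*(-⅔ - 4*f)) = -2 + f*(-⅔ - 4*f))
√((5*7)*(-3) + J(-15/8, -10)) = √((5*7)*(-3) + (-2 - ⅔*(-10)*(1 + 6*(-10)))) = √(35*(-3) + (-2 - ⅔*(-10)*(1 - 60))) = √(-105 + (-2 - ⅔*(-10)*(-59))) = √(-105 + (-2 - 1180/3)) = √(-105 - 1186/3) = √(-1501/3) = I*√4503/3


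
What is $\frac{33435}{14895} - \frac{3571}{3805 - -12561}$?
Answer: $\frac{10977937}{5417146} \approx 2.0265$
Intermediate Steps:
$\frac{33435}{14895} - \frac{3571}{3805 - -12561} = 33435 \cdot \frac{1}{14895} - \frac{3571}{3805 + 12561} = \frac{743}{331} - \frac{3571}{16366} = \frac{10977937}{5417146}$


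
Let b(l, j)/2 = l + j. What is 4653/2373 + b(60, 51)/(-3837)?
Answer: 1925195/1011689 ≈ 1.9030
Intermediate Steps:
b(l, j) = 2*j + 2*l (b(l, j) = 2*(l + j) = 2*(j + l) = 2*j + 2*l)
4653/2373 + b(60, 51)/(-3837) = 4653/2373 + (2*51 + 2*60)/(-3837) = 4653*(1/2373) + (102 + 120)*(-1/3837) = 1551/791 + 222*(-1/3837) = 1551/791 - 74/1279 = 1925195/1011689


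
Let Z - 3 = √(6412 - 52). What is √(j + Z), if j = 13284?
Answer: √(13287 + 2*√1590) ≈ 115.61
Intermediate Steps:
Z = 3 + 2*√1590 (Z = 3 + √(6412 - 52) = 3 + √6360 = 3 + 2*√1590 ≈ 82.750)
√(j + Z) = √(13284 + (3 + 2*√1590)) = √(13287 + 2*√1590)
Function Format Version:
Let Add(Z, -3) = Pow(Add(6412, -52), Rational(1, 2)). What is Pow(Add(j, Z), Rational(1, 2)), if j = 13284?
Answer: Pow(Add(13287, Mul(2, Pow(1590, Rational(1, 2)))), Rational(1, 2)) ≈ 115.61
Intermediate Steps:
Z = Add(3, Mul(2, Pow(1590, Rational(1, 2)))) (Z = Add(3, Pow(Add(6412, -52), Rational(1, 2))) = Add(3, Pow(6360, Rational(1, 2))) = Add(3, Mul(2, Pow(1590, Rational(1, 2)))) ≈ 82.750)
Pow(Add(j, Z), Rational(1, 2)) = Pow(Add(13284, Add(3, Mul(2, Pow(1590, Rational(1, 2))))), Rational(1, 2)) = Pow(Add(13287, Mul(2, Pow(1590, Rational(1, 2)))), Rational(1, 2))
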